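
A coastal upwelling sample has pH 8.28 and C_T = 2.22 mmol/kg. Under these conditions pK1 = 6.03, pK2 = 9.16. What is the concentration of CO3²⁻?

α₂ = 1 / (1 + [H⁺]/K2 + [H⁺]²/(K1K2)) = 1 / (1 + 10^+0.88 + 10^-1.37)
   = 1 / (1 + 7.5858 + 0.042658) = 1/8.6284 = 0.1159
[CO3²⁻] = α₂ × DIC = 0.1159 × 2.22 = 0.257 mmol/kg

[CO3²⁻] = 0.257 mmol/kg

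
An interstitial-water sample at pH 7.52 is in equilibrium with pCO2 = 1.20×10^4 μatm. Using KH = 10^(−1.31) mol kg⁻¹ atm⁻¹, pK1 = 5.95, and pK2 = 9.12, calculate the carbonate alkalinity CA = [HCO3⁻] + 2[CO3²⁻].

CA = 22.9 mmol/kg

[CO2*] = KH · pCO2 = 10^(−1.31) × 1.20×10^4×10^-6 = 5.877×10^-4 mol/kg
α₀ = 1/(1 + K1/[H⁺] + K1K2/[H⁺]²) = 1/(1 + 10^+1.57 + 10^-0.03) = 0.02558
DIC = [CO2*]/α₀ = 5.877×10^-4 / 0.02558 = 22.97 mmol/kg
CA = (α₁ + 2α₂)·DIC = (0.9505 + 2×0.02388) × 22.97 = 22.9 mmol/kg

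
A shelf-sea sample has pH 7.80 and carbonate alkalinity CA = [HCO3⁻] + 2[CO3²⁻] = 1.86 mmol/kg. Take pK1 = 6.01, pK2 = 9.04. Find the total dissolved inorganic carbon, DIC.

DIC = 1.79 mmol/kg

CA = [HCO3⁻] + 2[CO3²⁻] = (α₁ + 2α₂)·DIC
At pH 7.80: [H⁺]/K1 = 10^-1.79 = 0.016218, K2/[H⁺] = 10^-1.24 = 0.057544
α₁ = 1/(1 + 0.016218 + 0.057544) = 1/1.0738 = 0.9313; α₂ = α₁·K2/[H⁺] = 0.05359
α₁ + 2α₂ = 1.0385
DIC = CA / (α₁ + 2α₂) = 1.86 / 1.0385 = 1.79 mmol/kg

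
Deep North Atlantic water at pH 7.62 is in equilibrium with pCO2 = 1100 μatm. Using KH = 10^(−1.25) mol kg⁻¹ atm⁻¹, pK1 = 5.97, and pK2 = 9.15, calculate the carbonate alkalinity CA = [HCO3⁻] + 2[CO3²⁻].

[CO2*] = KH · pCO2 = 10^(−1.25) × 1100×10^-6 = 6.186×10^-5 mol/kg
α₀ = 1/(1 + K1/[H⁺] + K1K2/[H⁺]²) = 1/(1 + 10^+1.65 + 10^+0.12) = 0.02128
DIC = [CO2*]/α₀ = 6.186×10^-5 / 0.02128 = 2.906 mmol/kg
CA = (α₁ + 2α₂)·DIC = (0.9507 + 2×0.02806) × 2.906 = 2.93 mmol/kg

CA = 2.93 mmol/kg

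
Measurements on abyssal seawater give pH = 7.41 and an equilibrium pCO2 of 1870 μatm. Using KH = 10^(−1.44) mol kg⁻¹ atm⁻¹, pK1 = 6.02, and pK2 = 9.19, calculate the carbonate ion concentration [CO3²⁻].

[CO2*] = KH · pCO2 = 10^(−1.44) × 1870×10^-6 = 6.790×10^-5 mol/kg
α₀ = 1/(1 + K1/[H⁺] + K1K2/[H⁺]²) = 1/(1 + 10^+1.39 + 10^-0.39) = 0.03853
DIC = [CO2*]/α₀ = 6.790×10^-5 / 0.03853 = 1.762 mmol/kg
[CO3²⁻] = α₂·DIC; α₂ = 0.01570, so [CO3²⁻] = 0.01570 × 1.762 = 0.0277 mmol/kg

[CO3²⁻] = 0.0277 mmol/kg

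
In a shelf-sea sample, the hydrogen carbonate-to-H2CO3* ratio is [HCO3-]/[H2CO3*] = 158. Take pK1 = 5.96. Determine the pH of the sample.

From K1 = [H⁺][HCO3-]/[H2CO3*]:  pH = pK1 + log₁₀([HCO3-]/[H2CO3*])
log₁₀(158) = +2.199
pH = 5.96 + (+2.199) = 8.16

pH = 8.16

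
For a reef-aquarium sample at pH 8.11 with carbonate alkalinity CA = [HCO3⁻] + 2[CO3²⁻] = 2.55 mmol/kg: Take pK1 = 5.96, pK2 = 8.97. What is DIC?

DIC = 2.29 mmol/kg

CA = [HCO3⁻] + 2[CO3²⁻] = (α₁ + 2α₂)·DIC
At pH 8.11: [H⁺]/K1 = 10^-2.15 = 0.0070795, K2/[H⁺] = 10^-0.86 = 0.13804
α₁ = 1/(1 + 0.0070795 + 0.13804) = 1/1.1451 = 0.8733; α₂ = α₁·K2/[H⁺] = 0.1205
α₁ + 2α₂ = 1.1144
DIC = CA / (α₁ + 2α₂) = 2.55 / 1.1144 = 2.29 mmol/kg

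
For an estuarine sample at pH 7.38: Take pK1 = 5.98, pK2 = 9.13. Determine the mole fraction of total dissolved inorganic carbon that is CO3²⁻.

α₂ = 0.0168

α₂ = 1 / (1 + [H⁺]/K2 + [H⁺]²/(K1K2)) = 1 / (1 + 10^+1.75 + 10^+0.35)
   = 1 / (1 + 56.234 + 2.2387) = 1/59.473 = 0.01681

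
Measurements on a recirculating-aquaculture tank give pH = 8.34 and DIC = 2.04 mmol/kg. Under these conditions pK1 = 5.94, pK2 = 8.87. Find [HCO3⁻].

α₁ = 1 / (1 + [H⁺]/K1 + K2/[H⁺]) = 1 / (1 + 10^-2.40 + 10^-0.53)
   = 1 / (1 + 0.0039811 + 0.29512) = 1/1.2991 = 0.7698
[HCO3⁻] = α₁ × DIC = 0.7698 × 2.04 = 1.57 mmol/kg

[HCO3⁻] = 1.57 mmol/kg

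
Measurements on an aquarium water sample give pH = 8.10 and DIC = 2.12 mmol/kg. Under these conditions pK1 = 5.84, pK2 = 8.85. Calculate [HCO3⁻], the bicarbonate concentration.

α₁ = 1 / (1 + [H⁺]/K1 + K2/[H⁺]) = 1 / (1 + 10^-2.26 + 10^-0.75)
   = 1 / (1 + 0.0054954 + 0.17783) = 1/1.1833 = 0.8451
[HCO3⁻] = α₁ × DIC = 0.8451 × 2.12 = 1.79 mmol/kg

[HCO3⁻] = 1.79 mmol/kg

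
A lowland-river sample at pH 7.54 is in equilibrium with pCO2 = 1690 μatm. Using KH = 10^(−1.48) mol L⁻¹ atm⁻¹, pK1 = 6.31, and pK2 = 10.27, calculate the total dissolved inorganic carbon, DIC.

DIC = 1.01 mmol/L

[CO2*] = KH · pCO2 = 10^(−1.48) × 1690×10^-6 = 5.596×10^-5 mol/L
α₀ = 1/(1 + K1/[H⁺] + K1K2/[H⁺]²) = 1/(1 + 10^+1.23 + 10^-1.50) = 0.05551
DIC = [CO2*]/α₀ = 5.596×10^-5 / 0.05551 = 1.01 mmol/L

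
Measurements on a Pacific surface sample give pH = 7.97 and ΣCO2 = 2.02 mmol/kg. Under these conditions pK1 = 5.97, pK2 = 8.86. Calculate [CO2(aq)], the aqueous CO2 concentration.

[CO2*] = 17.7 μmol/kg

α₀ = 1 / (1 + K1/[H⁺] + K1K2/[H⁺]²) = 1 / (1 + 10^+2.00 + 10^+1.11)
   = 1 / (1 + 100.00 + 12.882) = 1/113.88 = 0.008781
[CO2*] = α₀ × DIC = 0.008781 × 2.02 = 0.0177 mmol/kg = 17.7 μmol/kg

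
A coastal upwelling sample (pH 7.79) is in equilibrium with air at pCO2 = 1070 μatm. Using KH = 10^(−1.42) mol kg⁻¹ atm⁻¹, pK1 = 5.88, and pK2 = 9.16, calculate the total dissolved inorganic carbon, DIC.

DIC = 3.49 mmol/kg

[CO2*] = KH · pCO2 = 10^(−1.42) × 1070×10^-6 = 4.068×10^-5 mol/kg
α₀ = 1/(1 + K1/[H⁺] + K1K2/[H⁺]²) = 1/(1 + 10^+1.91 + 10^+0.54) = 0.01166
DIC = [CO2*]/α₀ = 4.068×10^-5 / 0.01166 = 3.49 mmol/kg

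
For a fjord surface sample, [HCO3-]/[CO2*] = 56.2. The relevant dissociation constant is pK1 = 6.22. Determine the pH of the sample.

From K1 = [H⁺][HCO3-]/[CO2*]:  pH = pK1 + log₁₀([HCO3-]/[CO2*])
log₁₀(56.2) = +1.750
pH = 6.22 + (+1.750) = 7.97

pH = 7.97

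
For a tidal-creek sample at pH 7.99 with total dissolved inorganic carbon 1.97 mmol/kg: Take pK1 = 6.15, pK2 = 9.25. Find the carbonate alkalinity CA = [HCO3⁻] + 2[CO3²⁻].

CA = [HCO3⁻] + 2[CO3²⁻] = (α₁ + 2α₂)·DIC
At pH 7.99: [H⁺]/K1 = 10^-1.84 = 0.014454, K2/[H⁺] = 10^-1.26 = 0.054954
α₁ = 1/(1 + 0.014454 + 0.054954) = 1/1.0694 = 0.9351; α₂ = α₁·K2/[H⁺] = 0.05139
α₁ + 2α₂ = 1.0379
CA = 1.0379 × 1.97 = 2.04 mmol/kg

CA = 2.04 mmol/kg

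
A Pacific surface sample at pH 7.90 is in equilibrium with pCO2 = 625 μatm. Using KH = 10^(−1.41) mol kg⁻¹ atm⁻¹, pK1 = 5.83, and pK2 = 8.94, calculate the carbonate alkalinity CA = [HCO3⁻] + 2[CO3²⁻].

[CO2*] = KH · pCO2 = 10^(−1.41) × 625×10^-6 = 2.432×10^-5 mol/kg
α₀ = 1/(1 + K1/[H⁺] + K1K2/[H⁺]²) = 1/(1 + 10^+2.07 + 10^+1.03) = 0.007740
DIC = [CO2*]/α₀ = 2.432×10^-5 / 0.007740 = 3.142 mmol/kg
CA = (α₁ + 2α₂)·DIC = (0.9093 + 2×0.08293) × 3.142 = 3.38 mmol/kg

CA = 3.38 mmol/kg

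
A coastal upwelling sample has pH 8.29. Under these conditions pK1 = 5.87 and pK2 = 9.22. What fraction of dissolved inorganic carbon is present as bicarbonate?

α₁ = 0.892

α₁ = 1 / (1 + [H⁺]/K1 + K2/[H⁺]) = 1 / (1 + 10^-2.42 + 10^-0.93)
   = 1 / (1 + 0.0038019 + 0.11749) = 1/1.1213 = 0.8918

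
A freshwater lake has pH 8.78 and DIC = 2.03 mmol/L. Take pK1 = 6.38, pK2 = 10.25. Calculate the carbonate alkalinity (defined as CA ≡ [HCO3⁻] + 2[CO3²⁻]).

CA = [HCO3⁻] + 2[CO3²⁻] = (α₁ + 2α₂)·DIC
At pH 8.78: [H⁺]/K1 = 10^-2.40 = 0.0039811, K2/[H⁺] = 10^-1.47 = 0.033884
α₁ = 1/(1 + 0.0039811 + 0.033884) = 1/1.0379 = 0.9635; α₂ = α₁·K2/[H⁺] = 0.03265
α₁ + 2α₂ = 1.0288
CA = 1.0288 × 2.03 = 2.09 mmol/L

CA = 2.09 mmol/L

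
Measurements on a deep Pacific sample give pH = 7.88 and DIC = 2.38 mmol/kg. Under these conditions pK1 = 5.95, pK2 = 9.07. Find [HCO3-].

α₁ = 1 / (1 + [H⁺]/K1 + K2/[H⁺]) = 1 / (1 + 10^-1.93 + 10^-1.19)
   = 1 / (1 + 0.011749 + 0.064565) = 1/1.0763 = 0.9291
[HCO3⁻] = α₁ × DIC = 0.9291 × 2.38 = 2.21 mmol/kg

[HCO3⁻] = 2.21 mmol/kg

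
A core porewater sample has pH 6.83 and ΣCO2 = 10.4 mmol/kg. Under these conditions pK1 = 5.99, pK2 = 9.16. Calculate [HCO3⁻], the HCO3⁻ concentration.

α₁ = 1 / (1 + [H⁺]/K1 + K2/[H⁺]) = 1 / (1 + 10^-0.84 + 10^-2.33)
   = 1 / (1 + 0.14454 + 0.0046774) = 1/1.1492 = 0.8702
[HCO3⁻] = α₁ × DIC = 0.8702 × 10.4 = 9.05 mmol/kg

[HCO3⁻] = 9.05 mmol/kg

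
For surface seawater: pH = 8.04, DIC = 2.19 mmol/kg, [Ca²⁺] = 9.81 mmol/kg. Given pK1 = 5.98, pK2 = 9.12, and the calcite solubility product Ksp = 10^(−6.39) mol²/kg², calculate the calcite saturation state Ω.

Ω = 4.02

α₂ = 1 / (1 + [H⁺]/K2 + [H⁺]²/(K1K2)) = 1 / (1 + 10^+1.08 + 10^-0.98)
   = 1 / (1 + 12.023 + 0.10471) = 1/13.127 = 0.07618
[CO3²⁻] = α₂ × DIC = 0.07618 × 2.19 = 0.1668 mmol/kg
Ksp = 10^(−6.39) = 4.074×10^-7
Ω = [Ca²⁺][CO3²⁻]/Ksp = (9.81×10^-3)(1.668×10^-4) / 4.074×10^-7 = 4.02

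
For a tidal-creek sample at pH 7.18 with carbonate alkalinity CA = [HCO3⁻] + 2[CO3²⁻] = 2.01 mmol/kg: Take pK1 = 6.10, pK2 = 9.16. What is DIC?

DIC = 2.15 mmol/kg

CA = [HCO3⁻] + 2[CO3²⁻] = (α₁ + 2α₂)·DIC
At pH 7.18: [H⁺]/K1 = 10^-1.08 = 0.083176, K2/[H⁺] = 10^-1.98 = 0.010471
α₁ = 1/(1 + 0.083176 + 0.010471) = 1/1.0936 = 0.9144; α₂ = α₁·K2/[H⁺] = 0.009575
α₁ + 2α₂ = 0.9335
DIC = CA / (α₁ + 2α₂) = 2.01 / 0.9335 = 2.15 mmol/kg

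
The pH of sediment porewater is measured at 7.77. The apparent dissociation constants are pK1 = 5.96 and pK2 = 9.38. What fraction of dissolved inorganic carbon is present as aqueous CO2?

α₀ = 0.0149

α₀ = 1 / (1 + K1/[H⁺] + K1K2/[H⁺]²) = 1 / (1 + 10^+1.81 + 10^+0.20)
   = 1 / (1 + 64.565 + 1.5849) = 1/67.150 = 0.01489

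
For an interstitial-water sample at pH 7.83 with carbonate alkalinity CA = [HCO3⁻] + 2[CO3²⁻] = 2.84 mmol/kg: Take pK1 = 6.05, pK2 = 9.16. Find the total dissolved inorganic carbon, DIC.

DIC = 2.76 mmol/kg

CA = [HCO3⁻] + 2[CO3²⁻] = (α₁ + 2α₂)·DIC
At pH 7.83: [H⁺]/K1 = 10^-1.78 = 0.016596, K2/[H⁺] = 10^-1.33 = 0.046774
α₁ = 1/(1 + 0.016596 + 0.046774) = 1/1.0634 = 0.9404; α₂ = α₁·K2/[H⁺] = 0.04399
α₁ + 2α₂ = 1.0284
DIC = CA / (α₁ + 2α₂) = 2.84 / 1.0284 = 2.76 mmol/kg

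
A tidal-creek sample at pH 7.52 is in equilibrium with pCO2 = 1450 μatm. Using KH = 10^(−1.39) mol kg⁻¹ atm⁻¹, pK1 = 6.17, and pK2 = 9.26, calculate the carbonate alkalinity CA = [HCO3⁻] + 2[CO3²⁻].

[CO2*] = KH · pCO2 = 10^(−1.39) × 1450×10^-6 = 5.907×10^-5 mol/kg
α₀ = 1/(1 + K1/[H⁺] + K1K2/[H⁺]²) = 1/(1 + 10^+1.35 + 10^-0.39) = 0.04203
DIC = [CO2*]/α₀ = 5.907×10^-5 / 0.04203 = 1.406 mmol/kg
CA = (α₁ + 2α₂)·DIC = (0.9409 + 2×0.01712) × 1.406 = 1.37 mmol/kg

CA = 1.37 mmol/kg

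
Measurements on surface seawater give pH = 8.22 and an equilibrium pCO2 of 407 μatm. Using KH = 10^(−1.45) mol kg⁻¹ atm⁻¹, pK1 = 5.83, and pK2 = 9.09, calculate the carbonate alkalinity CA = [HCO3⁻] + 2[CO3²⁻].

CA = 4.50 mmol/kg

[CO2*] = KH · pCO2 = 10^(−1.45) × 407×10^-6 = 1.444×10^-5 mol/kg
α₀ = 1/(1 + K1/[H⁺] + K1K2/[H⁺]²) = 1/(1 + 10^+2.39 + 10^+1.52) = 0.003577
DIC = [CO2*]/α₀ = 1.444×10^-5 / 0.003577 = 4.037 mmol/kg
CA = (α₁ + 2α₂)·DIC = (0.8780 + 2×0.1184) × 4.037 = 4.50 mmol/kg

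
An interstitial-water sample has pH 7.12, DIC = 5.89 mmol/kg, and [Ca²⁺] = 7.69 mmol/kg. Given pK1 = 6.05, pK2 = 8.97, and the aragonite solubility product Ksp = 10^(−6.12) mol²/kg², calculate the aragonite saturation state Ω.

α₂ = 1 / (1 + [H⁺]/K2 + [H⁺]²/(K1K2)) = 1 / (1 + 10^+1.85 + 10^+0.78)
   = 1 / (1 + 70.795 + 6.0256) = 1/77.820 = 0.01285
[CO3²⁻] = α₂ × DIC = 0.01285 × 5.89 = 0.07569 mmol/kg
Ksp = 10^(−6.12) = 7.586×10^-7
Ω = [Ca²⁺][CO3²⁻]/Ksp = (7.69×10^-3)(7.569×10^-5) / 7.586×10^-7 = 0.767

Ω = 0.767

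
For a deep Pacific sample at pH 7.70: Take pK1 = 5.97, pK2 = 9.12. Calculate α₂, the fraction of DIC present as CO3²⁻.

α₂ = 0.0360

α₂ = 1 / (1 + [H⁺]/K2 + [H⁺]²/(K1K2)) = 1 / (1 + 10^+1.42 + 10^-0.31)
   = 1 / (1 + 26.303 + 0.48978) = 1/27.792 = 0.03598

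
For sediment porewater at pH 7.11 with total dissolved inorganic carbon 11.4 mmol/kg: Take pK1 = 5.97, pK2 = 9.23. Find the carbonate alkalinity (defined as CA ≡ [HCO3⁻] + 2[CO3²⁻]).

CA = 10.7 mmol/kg

CA = [HCO3⁻] + 2[CO3²⁻] = (α₁ + 2α₂)·DIC
At pH 7.11: [H⁺]/K1 = 10^-1.14 = 0.072444, K2/[H⁺] = 10^-2.12 = 0.0075858
α₁ = 1/(1 + 0.072444 + 0.0075858) = 1/1.0800 = 0.9259; α₂ = α₁·K2/[H⁺] = 0.007024
α₁ + 2α₂ = 0.9399
CA = 0.9399 × 11.4 = 10.7 mmol/kg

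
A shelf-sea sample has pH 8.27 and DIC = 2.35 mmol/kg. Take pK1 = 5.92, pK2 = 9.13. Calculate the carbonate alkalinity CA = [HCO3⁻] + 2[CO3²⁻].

CA = [HCO3⁻] + 2[CO3²⁻] = (α₁ + 2α₂)·DIC
At pH 8.27: [H⁺]/K1 = 10^-2.35 = 0.0044668, K2/[H⁺] = 10^-0.86 = 0.13804
α₁ = 1/(1 + 0.0044668 + 0.13804) = 1/1.1425 = 0.8753; α₂ = α₁·K2/[H⁺] = 0.1208
α₁ + 2α₂ = 1.1169
CA = 1.1169 × 2.35 = 2.62 mmol/kg

CA = 2.62 mmol/kg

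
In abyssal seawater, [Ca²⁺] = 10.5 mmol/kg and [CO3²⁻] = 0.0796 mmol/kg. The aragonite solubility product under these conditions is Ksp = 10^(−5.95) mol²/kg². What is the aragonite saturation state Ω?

Ksp = 10^(−5.95) = 1.122×10^-6
Ω = [Ca²⁺][CO3²⁻]/Ksp = (10.5×10^-3)(0.0796×10^-3) / 1.122×10^-6 = 0.745

Ω = 0.745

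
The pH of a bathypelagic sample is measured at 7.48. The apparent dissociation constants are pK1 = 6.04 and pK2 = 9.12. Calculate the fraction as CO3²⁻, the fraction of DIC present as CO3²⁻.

α₂ = 0.0216

α₂ = 1 / (1 + [H⁺]/K2 + [H⁺]²/(K1K2)) = 1 / (1 + 10^+1.64 + 10^+0.20)
   = 1 / (1 + 43.652 + 1.5849) = 1/46.236 = 0.02163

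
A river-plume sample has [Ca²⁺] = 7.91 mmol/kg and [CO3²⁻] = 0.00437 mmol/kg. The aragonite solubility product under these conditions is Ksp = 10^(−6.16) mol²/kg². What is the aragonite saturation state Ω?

Ksp = 10^(−6.16) = 6.918×10^-7
Ω = [Ca²⁺][CO3²⁻]/Ksp = (7.91×10^-3)(0.00437×10^-3) / 6.918×10^-7 = 0.0500

Ω = 0.0500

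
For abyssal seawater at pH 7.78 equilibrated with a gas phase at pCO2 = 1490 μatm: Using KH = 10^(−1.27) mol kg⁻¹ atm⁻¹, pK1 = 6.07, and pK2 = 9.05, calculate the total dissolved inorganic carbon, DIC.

[CO2*] = KH · pCO2 = 10^(−1.27) × 1490×10^-6 = 8.002×10^-5 mol/kg
α₀ = 1/(1 + K1/[H⁺] + K1K2/[H⁺]²) = 1/(1 + 10^+1.71 + 10^+0.44) = 0.01817
DIC = [CO2*]/α₀ = 8.002×10^-5 / 0.01817 = 4.40 mmol/kg

DIC = 4.40 mmol/kg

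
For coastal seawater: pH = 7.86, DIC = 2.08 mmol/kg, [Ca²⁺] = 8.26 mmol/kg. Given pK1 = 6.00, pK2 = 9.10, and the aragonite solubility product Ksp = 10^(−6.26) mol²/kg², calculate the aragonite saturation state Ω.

α₂ = 1 / (1 + [H⁺]/K2 + [H⁺]²/(K1K2)) = 1 / (1 + 10^+1.24 + 10^-0.62)
   = 1 / (1 + 17.378 + 0.23988) = 1/18.618 = 0.05371
[CO3²⁻] = α₂ × DIC = 0.05371 × 2.08 = 0.1117 mmol/kg
Ksp = 10^(−6.26) = 5.495×10^-7
Ω = [Ca²⁺][CO3²⁻]/Ksp = (8.26×10^-3)(1.117×10^-4) / 5.495×10^-7 = 1.68

Ω = 1.68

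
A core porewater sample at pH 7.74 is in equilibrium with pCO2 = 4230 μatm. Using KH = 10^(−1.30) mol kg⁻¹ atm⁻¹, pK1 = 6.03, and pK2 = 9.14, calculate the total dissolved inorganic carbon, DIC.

[CO2*] = KH · pCO2 = 10^(−1.30) × 4230×10^-6 = 2.120×10^-4 mol/kg
α₀ = 1/(1 + K1/[H⁺] + K1K2/[H⁺]²) = 1/(1 + 10^+1.71 + 10^+0.31) = 0.01841
DIC = [CO2*]/α₀ = 2.120×10^-4 / 0.01841 = 11.5 mmol/kg

DIC = 11.5 mmol/kg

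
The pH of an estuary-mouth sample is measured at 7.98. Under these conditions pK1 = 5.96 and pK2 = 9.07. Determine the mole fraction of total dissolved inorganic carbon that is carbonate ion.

α₂ = 1 / (1 + [H⁺]/K2 + [H⁺]²/(K1K2)) = 1 / (1 + 10^+1.09 + 10^-0.93)
   = 1 / (1 + 12.303 + 0.11749) = 1/13.420 = 0.07451

α₂ = 0.0745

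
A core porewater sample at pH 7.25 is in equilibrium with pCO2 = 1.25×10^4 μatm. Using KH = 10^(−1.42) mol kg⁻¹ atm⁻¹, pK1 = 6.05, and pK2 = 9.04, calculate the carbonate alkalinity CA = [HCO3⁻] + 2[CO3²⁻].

[CO2*] = KH · pCO2 = 10^(−1.42) × 1.25×10^4×10^-6 = 4.752×10^-4 mol/kg
α₀ = 1/(1 + K1/[H⁺] + K1K2/[H⁺]²) = 1/(1 + 10^+1.20 + 10^-0.59) = 0.05846
DIC = [CO2*]/α₀ = 4.752×10^-4 / 0.05846 = 8.129 mmol/kg
CA = (α₁ + 2α₂)·DIC = (0.9265 + 2×0.01503) × 8.129 = 7.78 mmol/kg

CA = 7.78 mmol/kg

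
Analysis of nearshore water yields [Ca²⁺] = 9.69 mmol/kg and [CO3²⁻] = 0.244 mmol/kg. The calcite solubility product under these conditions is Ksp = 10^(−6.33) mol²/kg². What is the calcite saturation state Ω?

Ksp = 10^(−6.33) = 4.677×10^-7
Ω = [Ca²⁺][CO3²⁻]/Ksp = (9.69×10^-3)(0.244×10^-3) / 4.677×10^-7 = 5.05

Ω = 5.05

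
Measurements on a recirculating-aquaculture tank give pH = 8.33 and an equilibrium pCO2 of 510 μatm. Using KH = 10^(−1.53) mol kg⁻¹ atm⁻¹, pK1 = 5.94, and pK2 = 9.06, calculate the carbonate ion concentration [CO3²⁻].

[CO3²⁻] = 0.688 mmol/kg

[CO2*] = KH · pCO2 = 10^(−1.53) × 510×10^-6 = 1.505×10^-5 mol/kg
α₀ = 1/(1 + K1/[H⁺] + K1K2/[H⁺]²) = 1/(1 + 10^+2.39 + 10^+1.66) = 0.003423
DIC = [CO2*]/α₀ = 1.505×10^-5 / 0.003423 = 4.398 mmol/kg
[CO3²⁻] = α₂·DIC; α₂ = 0.1564, so [CO3²⁻] = 0.1564 × 4.398 = 0.688 mmol/kg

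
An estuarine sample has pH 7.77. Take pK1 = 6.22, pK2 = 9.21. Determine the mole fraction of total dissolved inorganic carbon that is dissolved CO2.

α₀ = 0.0265

α₀ = 1 / (1 + K1/[H⁺] + K1K2/[H⁺]²) = 1 / (1 + 10^+1.55 + 10^+0.11)
   = 1 / (1 + 35.481 + 1.2882) = 1/37.770 = 0.02648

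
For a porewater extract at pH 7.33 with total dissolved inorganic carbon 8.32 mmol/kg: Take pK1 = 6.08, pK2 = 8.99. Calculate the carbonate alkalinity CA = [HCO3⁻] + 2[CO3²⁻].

CA = 8.05 mmol/kg

CA = [HCO3⁻] + 2[CO3²⁻] = (α₁ + 2α₂)·DIC
At pH 7.33: [H⁺]/K1 = 10^-1.25 = 0.056234, K2/[H⁺] = 10^-1.66 = 0.021878
α₁ = 1/(1 + 0.056234 + 0.021878) = 1/1.0781 = 0.9275; α₂ = α₁·K2/[H⁺] = 0.02029
α₁ + 2α₂ = 0.9681
CA = 0.9681 × 8.32 = 8.05 mmol/kg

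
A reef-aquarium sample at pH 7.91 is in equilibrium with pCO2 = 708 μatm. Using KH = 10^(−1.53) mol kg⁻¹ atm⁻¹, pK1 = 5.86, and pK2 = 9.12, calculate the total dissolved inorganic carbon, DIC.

DIC = 2.51 mmol/kg

[CO2*] = KH · pCO2 = 10^(−1.53) × 708×10^-6 = 2.089×10^-5 mol/kg
α₀ = 1/(1 + K1/[H⁺] + K1K2/[H⁺]²) = 1/(1 + 10^+2.05 + 10^+0.84) = 0.008325
DIC = [CO2*]/α₀ = 2.089×10^-5 / 0.008325 = 2.51 mmol/kg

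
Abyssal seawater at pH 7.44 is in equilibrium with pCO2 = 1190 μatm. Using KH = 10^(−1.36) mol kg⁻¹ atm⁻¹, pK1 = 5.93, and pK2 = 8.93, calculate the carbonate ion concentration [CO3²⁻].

[CO2*] = KH · pCO2 = 10^(−1.36) × 1190×10^-6 = 5.195×10^-5 mol/kg
α₀ = 1/(1 + K1/[H⁺] + K1K2/[H⁺]²) = 1/(1 + 10^+1.51 + 10^+0.02) = 0.02906
DIC = [CO2*]/α₀ = 5.195×10^-5 / 0.02906 = 1.787 mmol/kg
[CO3²⁻] = α₂·DIC; α₂ = 0.03043, so [CO3²⁻] = 0.03043 × 1.787 = 0.0544 mmol/kg

[CO3²⁻] = 0.0544 mmol/kg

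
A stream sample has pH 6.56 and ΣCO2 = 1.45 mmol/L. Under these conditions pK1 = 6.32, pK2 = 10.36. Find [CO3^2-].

[CO3²⁻] = 0.146 μmol/L

α₂ = 1 / (1 + [H⁺]/K2 + [H⁺]²/(K1K2)) = 1 / (1 + 10^+3.80 + 10^+3.56)
   = 1 / (1 + 6309.6 + 3630.8) = 1/9941.4 = 0.0001006
[CO3²⁻] = α₂ × DIC = 0.0001006 × 1.45 = 0.000146 mmol/L = 0.146 μmol/L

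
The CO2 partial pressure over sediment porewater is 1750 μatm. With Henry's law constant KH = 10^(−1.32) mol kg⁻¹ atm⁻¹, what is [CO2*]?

[CO2*] = 83.8 μmol/kg

KH = 10^(−1.32) = 4.786×10^-2 mol kg⁻¹ atm⁻¹
[CO2*] = KH · pCO2 = 4.786×10^-2 × 1750×10^-6 atm = 8.38×10^-5 mol/kg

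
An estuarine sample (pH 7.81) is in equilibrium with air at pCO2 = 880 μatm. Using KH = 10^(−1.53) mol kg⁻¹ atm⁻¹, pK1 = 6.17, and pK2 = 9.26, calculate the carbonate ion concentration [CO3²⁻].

[CO3²⁻] = 0.0402 mmol/kg

[CO2*] = KH · pCO2 = 10^(−1.53) × 880×10^-6 = 2.597×10^-5 mol/kg
α₀ = 1/(1 + K1/[H⁺] + K1K2/[H⁺]²) = 1/(1 + 10^+1.64 + 10^+0.19) = 0.02164
DIC = [CO2*]/α₀ = 2.597×10^-5 / 0.02164 = 1.200 mmol/kg
[CO3²⁻] = α₂·DIC; α₂ = 0.03352, so [CO3²⁻] = 0.03352 × 1.200 = 0.0402 mmol/kg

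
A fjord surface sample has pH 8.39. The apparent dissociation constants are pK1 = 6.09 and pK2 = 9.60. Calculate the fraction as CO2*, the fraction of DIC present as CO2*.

α₀ = 0.00470

α₀ = 1 / (1 + K1/[H⁺] + K1K2/[H⁺]²) = 1 / (1 + 10^+2.30 + 10^+1.09)
   = 1 / (1 + 199.53 + 12.303) = 1/212.83 = 0.004699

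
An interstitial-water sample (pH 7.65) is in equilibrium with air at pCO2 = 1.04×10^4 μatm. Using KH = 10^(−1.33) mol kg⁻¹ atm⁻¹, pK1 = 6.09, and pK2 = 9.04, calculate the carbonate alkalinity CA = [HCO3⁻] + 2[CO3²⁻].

CA = 19.1 mmol/kg

[CO2*] = KH · pCO2 = 10^(−1.33) × 1.04×10^4×10^-6 = 4.864×10^-4 mol/kg
α₀ = 1/(1 + K1/[H⁺] + K1K2/[H⁺]²) = 1/(1 + 10^+1.56 + 10^+0.17) = 0.02578
DIC = [CO2*]/α₀ = 4.864×10^-4 / 0.02578 = 18.87 mmol/kg
CA = (α₁ + 2α₂)·DIC = (0.9361 + 2×0.03813) × 18.87 = 19.1 mmol/kg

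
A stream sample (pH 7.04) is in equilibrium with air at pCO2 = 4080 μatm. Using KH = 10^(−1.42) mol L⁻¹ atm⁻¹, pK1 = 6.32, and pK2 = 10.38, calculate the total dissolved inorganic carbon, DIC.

DIC = 0.970 mmol/L

[CO2*] = KH · pCO2 = 10^(−1.42) × 4080×10^-6 = 1.551×10^-4 mol/L
α₀ = 1/(1 + K1/[H⁺] + K1K2/[H⁺]²) = 1/(1 + 10^+0.72 + 10^-2.62) = 0.1600
DIC = [CO2*]/α₀ = 1.551×10^-4 / 0.1600 = 0.970 mmol/L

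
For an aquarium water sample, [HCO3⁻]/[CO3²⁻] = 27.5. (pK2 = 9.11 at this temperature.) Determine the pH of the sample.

From K2 = [H⁺][CO3²⁻]/[HCO3⁻]:  pH = pK2 − log₁₀([HCO3⁻]/[CO3²⁻])
log₁₀(27.5) = +1.439
pH = 9.11 − (+1.439) = 7.67

pH = 7.67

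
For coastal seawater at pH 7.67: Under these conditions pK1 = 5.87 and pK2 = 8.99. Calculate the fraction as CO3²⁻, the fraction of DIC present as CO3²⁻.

α₂ = 0.0450

α₂ = 1 / (1 + [H⁺]/K2 + [H⁺]²/(K1K2)) = 1 / (1 + 10^+1.32 + 10^-0.48)
   = 1 / (1 + 20.893 + 0.33113) = 1/22.224 = 0.04500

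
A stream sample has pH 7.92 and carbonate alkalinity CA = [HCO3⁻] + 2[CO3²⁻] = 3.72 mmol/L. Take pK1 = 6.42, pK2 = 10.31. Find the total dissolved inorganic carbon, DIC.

CA = [HCO3⁻] + 2[CO3²⁻] = (α₁ + 2α₂)·DIC
At pH 7.92: [H⁺]/K1 = 10^-1.50 = 0.031623, K2/[H⁺] = 10^-2.39 = 0.0040738
α₁ = 1/(1 + 0.031623 + 0.0040738) = 1/1.0357 = 0.9655; α₂ = α₁·K2/[H⁺] = 0.003933
α₁ + 2α₂ = 0.9734
DIC = CA / (α₁ + 2α₂) = 3.72 / 0.9734 = 3.82 mmol/L

DIC = 3.82 mmol/L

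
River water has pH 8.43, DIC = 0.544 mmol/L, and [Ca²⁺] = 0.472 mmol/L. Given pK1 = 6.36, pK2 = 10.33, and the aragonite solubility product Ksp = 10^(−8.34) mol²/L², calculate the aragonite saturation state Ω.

α₂ = 1 / (1 + [H⁺]/K2 + [H⁺]²/(K1K2)) = 1 / (1 + 10^+1.90 + 10^-0.17)
   = 1 / (1 + 79.433 + 0.67608) = 1/81.109 = 0.01233
[CO3²⁻] = α₂ × DIC = 0.01233 × 0.544 = 0.006707 mmol/L = 6.707 μmol/L
Ksp = 10^(−8.34) = 4.571×10^-9
Ω = [Ca²⁺][CO3²⁻]/Ksp = (0.472×10^-3)(6.707×10^-6) / 4.571×10^-9 = 0.693

Ω = 0.693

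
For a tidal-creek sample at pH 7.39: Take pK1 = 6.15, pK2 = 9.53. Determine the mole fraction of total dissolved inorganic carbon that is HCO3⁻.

α₁ = 0.939

α₁ = 1 / (1 + [H⁺]/K1 + K2/[H⁺]) = 1 / (1 + 10^-1.24 + 10^-2.14)
   = 1 / (1 + 0.057544 + 0.0072444) = 1/1.0648 = 0.9392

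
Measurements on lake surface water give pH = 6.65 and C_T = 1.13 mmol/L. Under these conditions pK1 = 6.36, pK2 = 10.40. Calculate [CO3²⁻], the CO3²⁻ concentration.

[CO3²⁻] = 0.133 μmol/L

α₂ = 1 / (1 + [H⁺]/K2 + [H⁺]²/(K1K2)) = 1 / (1 + 10^+3.75 + 10^+3.46)
   = 1 / (1 + 5623.4 + 2884.0) = 1/8508.4 = 0.0001175
[CO3²⁻] = α₂ × DIC = 0.0001175 × 1.13 = 0.000133 mmol/L = 0.133 μmol/L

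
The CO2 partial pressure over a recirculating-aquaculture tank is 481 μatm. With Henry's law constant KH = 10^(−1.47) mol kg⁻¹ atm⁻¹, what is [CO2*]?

[CO2*] = 16.3 μmol/kg

KH = 10^(−1.47) = 3.388×10^-2 mol kg⁻¹ atm⁻¹
[CO2*] = KH · pCO2 = 3.388×10^-2 × 481×10^-6 atm = 1.63×10^-5 mol/kg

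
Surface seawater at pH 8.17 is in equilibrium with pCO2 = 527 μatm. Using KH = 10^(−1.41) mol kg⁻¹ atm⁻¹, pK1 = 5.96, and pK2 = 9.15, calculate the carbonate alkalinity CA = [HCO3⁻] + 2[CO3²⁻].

[CO2*] = KH · pCO2 = 10^(−1.41) × 527×10^-6 = 2.050×10^-5 mol/kg
α₀ = 1/(1 + K1/[H⁺] + K1K2/[H⁺]²) = 1/(1 + 10^+2.21 + 10^+1.23) = 0.005551
DIC = [CO2*]/α₀ = 2.050×10^-5 / 0.005551 = 3.694 mmol/kg
CA = (α₁ + 2α₂)·DIC = (0.9002 + 2×0.09426) × 3.694 = 4.02 mmol/kg

CA = 4.02 mmol/kg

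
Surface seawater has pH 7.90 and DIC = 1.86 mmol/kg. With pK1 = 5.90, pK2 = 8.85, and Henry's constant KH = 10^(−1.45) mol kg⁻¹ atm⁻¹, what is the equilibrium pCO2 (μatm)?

α₀ = 1 / (1 + K1/[H⁺] + K1K2/[H⁺]²) = 1 / (1 + 10^+2.00 + 10^+1.05)
   = 1 / (1 + 100.00 + 11.220) = 1/112.22 = 0.008911
[CO2*] = α₀ × DIC = 0.008911 × 1.86 = 0.01657 mmol/kg = 16.57 μmol/kg
pCO2 = [CO2*]/KH = 1.657×10^-5 / 3.548×10^-2 = 467 μatm

pCO2 = 467 μatm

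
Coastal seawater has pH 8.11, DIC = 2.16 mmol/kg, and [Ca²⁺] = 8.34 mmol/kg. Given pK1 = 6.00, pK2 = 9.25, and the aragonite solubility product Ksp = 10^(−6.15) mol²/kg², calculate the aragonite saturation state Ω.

α₂ = 1 / (1 + [H⁺]/K2 + [H⁺]²/(K1K2)) = 1 / (1 + 10^+1.14 + 10^-0.97)
   = 1 / (1 + 13.804 + 0.10715) = 1/14.911 = 0.06706
[CO3²⁻] = α₂ × DIC = 0.06706 × 2.16 = 0.1449 mmol/kg
Ksp = 10^(−6.15) = 7.079×10^-7
Ω = [Ca²⁺][CO3²⁻]/Ksp = (8.34×10^-3)(1.449×10^-4) / 7.079×10^-7 = 1.71

Ω = 1.71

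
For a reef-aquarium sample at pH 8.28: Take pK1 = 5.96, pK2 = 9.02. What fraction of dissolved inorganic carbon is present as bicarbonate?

α₁ = 1 / (1 + [H⁺]/K1 + K2/[H⁺]) = 1 / (1 + 10^-2.32 + 10^-0.74)
   = 1 / (1 + 0.0047863 + 0.18197) = 1/1.1868 = 0.8426

α₁ = 0.843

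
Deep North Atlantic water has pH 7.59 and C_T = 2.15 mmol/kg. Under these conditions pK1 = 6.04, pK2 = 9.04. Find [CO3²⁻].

α₂ = 1 / (1 + [H⁺]/K2 + [H⁺]²/(K1K2)) = 1 / (1 + 10^+1.45 + 10^-0.10)
   = 1 / (1 + 28.184 + 0.79433) = 1/29.978 = 0.03336
[CO3²⁻] = α₂ × DIC = 0.03336 × 2.15 = 0.0717 mmol/kg

[CO3²⁻] = 0.0717 mmol/kg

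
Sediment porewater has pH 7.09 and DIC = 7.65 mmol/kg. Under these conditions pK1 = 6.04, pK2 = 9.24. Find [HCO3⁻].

α₁ = 1 / (1 + [H⁺]/K1 + K2/[H⁺]) = 1 / (1 + 10^-1.05 + 10^-2.15)
   = 1 / (1 + 0.089125 + 0.0070795) = 1/1.0962 = 0.9122
[HCO3⁻] = α₁ × DIC = 0.9122 × 7.65 = 6.98 mmol/kg

[HCO3⁻] = 6.98 mmol/kg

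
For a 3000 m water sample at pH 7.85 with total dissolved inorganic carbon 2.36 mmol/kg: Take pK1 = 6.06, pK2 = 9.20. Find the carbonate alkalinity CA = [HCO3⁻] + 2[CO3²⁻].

CA = [HCO3⁻] + 2[CO3²⁻] = (α₁ + 2α₂)·DIC
At pH 7.85: [H⁺]/K1 = 10^-1.79 = 0.016218, K2/[H⁺] = 10^-1.35 = 0.044668
α₁ = 1/(1 + 0.016218 + 0.044668) = 1/1.0609 = 0.9426; α₂ = α₁·K2/[H⁺] = 0.04210
α₁ + 2α₂ = 1.0268
CA = 1.0268 × 2.36 = 2.42 mmol/kg

CA = 2.42 mmol/kg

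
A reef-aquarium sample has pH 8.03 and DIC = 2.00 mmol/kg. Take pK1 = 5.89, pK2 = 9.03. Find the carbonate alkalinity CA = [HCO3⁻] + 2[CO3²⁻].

CA = [HCO3⁻] + 2[CO3²⁻] = (α₁ + 2α₂)·DIC
At pH 8.03: [H⁺]/K1 = 10^-2.14 = 0.0072444, K2/[H⁺] = 10^-1.00 = 0.10000
α₁ = 1/(1 + 0.0072444 + 0.10000) = 1/1.1072 = 0.9031; α₂ = α₁·K2/[H⁺] = 0.09031
α₁ + 2α₂ = 1.0838
CA = 1.0838 × 2.00 = 2.17 mmol/kg

CA = 2.17 mmol/kg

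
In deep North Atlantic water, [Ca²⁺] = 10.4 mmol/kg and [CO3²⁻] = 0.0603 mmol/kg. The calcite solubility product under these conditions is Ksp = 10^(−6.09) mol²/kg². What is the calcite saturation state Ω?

Ksp = 10^(−6.09) = 8.128×10^-7
Ω = [Ca²⁺][CO3²⁻]/Ksp = (10.4×10^-3)(0.0603×10^-3) / 8.128×10^-7 = 0.772

Ω = 0.772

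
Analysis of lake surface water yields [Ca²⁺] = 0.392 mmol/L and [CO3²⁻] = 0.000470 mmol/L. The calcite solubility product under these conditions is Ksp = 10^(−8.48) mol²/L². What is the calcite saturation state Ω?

Ω = 0.0556

Ksp = 10^(−8.48) = 3.311×10^-9
Ω = [Ca²⁺][CO3²⁻]/Ksp = (0.392×10^-3)(0.000470×10^-3) / 3.311×10^-9 = 0.0556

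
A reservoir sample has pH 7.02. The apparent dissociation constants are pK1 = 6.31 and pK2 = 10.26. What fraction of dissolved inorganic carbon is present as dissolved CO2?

α₀ = 0.163

α₀ = 1 / (1 + K1/[H⁺] + K1K2/[H⁺]²) = 1 / (1 + 10^+0.71 + 10^-2.53)
   = 1 / (1 + 5.1286 + 0.0029512) = 1/6.1316 = 0.1631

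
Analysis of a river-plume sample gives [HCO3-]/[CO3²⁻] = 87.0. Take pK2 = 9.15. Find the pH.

pH = 7.21

From K2 = [H⁺][CO3²⁻]/[HCO3-]:  pH = pK2 − log₁₀([HCO3-]/[CO3²⁻])
log₁₀(87.0) = +1.940
pH = 9.15 − (+1.940) = 7.21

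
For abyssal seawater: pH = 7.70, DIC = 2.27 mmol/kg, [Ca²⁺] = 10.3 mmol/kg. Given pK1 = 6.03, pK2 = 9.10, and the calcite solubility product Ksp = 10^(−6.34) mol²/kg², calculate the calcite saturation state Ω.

Ω = 1.92

α₂ = 1 / (1 + [H⁺]/K2 + [H⁺]²/(K1K2)) = 1 / (1 + 10^+1.40 + 10^-0.27)
   = 1 / (1 + 25.119 + 0.53703) = 1/26.656 = 0.03752
[CO3²⁻] = α₂ × DIC = 0.03752 × 2.27 = 0.08516 mmol/kg
Ksp = 10^(−6.34) = 4.571×10^-7
Ω = [Ca²⁺][CO3²⁻]/Ksp = (10.3×10^-3)(8.516×10^-5) / 4.571×10^-7 = 1.92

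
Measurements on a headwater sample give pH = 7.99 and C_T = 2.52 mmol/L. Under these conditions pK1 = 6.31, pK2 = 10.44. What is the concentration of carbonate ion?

α₂ = 1 / (1 + [H⁺]/K2 + [H⁺]²/(K1K2)) = 1 / (1 + 10^+2.45 + 10^+0.77)
   = 1 / (1 + 281.84 + 5.8884) = 1/288.73 = 0.003463
[CO3²⁻] = α₂ × DIC = 0.003463 × 2.52 = 0.00873 mmol/L = 8.73 μmol/L

[CO3²⁻] = 8.73 μmol/L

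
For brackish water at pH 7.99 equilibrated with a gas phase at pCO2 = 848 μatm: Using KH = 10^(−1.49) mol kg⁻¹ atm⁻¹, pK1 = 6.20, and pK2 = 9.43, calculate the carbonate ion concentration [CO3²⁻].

[CO2*] = KH · pCO2 = 10^(−1.49) × 848×10^-6 = 2.744×10^-5 mol/kg
α₀ = 1/(1 + K1/[H⁺] + K1K2/[H⁺]²) = 1/(1 + 10^+1.79 + 10^+0.35) = 0.01541
DIC = [CO2*]/α₀ = 2.744×10^-5 / 0.01541 = 1.781 mmol/kg
[CO3²⁻] = α₂·DIC; α₂ = 0.03450, so [CO3²⁻] = 0.03450 × 1.781 = 0.0614 mmol/kg

[CO3²⁻] = 0.0614 mmol/kg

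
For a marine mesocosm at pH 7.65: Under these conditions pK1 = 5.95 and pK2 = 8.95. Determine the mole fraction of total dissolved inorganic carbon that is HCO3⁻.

α₁ = 0.935

α₁ = 1 / (1 + [H⁺]/K1 + K2/[H⁺]) = 1 / (1 + 10^-1.70 + 10^-1.30)
   = 1 / (1 + 0.019953 + 0.050119) = 1/1.0701 = 0.9345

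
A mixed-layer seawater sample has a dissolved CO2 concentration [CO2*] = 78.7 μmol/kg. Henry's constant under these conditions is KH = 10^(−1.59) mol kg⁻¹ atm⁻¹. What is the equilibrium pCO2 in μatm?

KH = 10^(−1.59) = 2.570×10^-2 mol kg⁻¹ atm⁻¹
pCO2 = [CO2*]/KH = 78.7×10^-6 / 2.570×10^-2 = 3.06×10^-3 atm = 3060 μatm

pCO2 = 3060 μatm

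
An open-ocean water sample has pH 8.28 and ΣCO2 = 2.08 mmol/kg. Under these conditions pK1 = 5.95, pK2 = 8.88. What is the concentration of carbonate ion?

α₂ = 1 / (1 + [H⁺]/K2 + [H⁺]²/(K1K2)) = 1 / (1 + 10^+0.60 + 10^-1.73)
   = 1 / (1 + 3.9811 + 0.018621) = 1/4.9997 = 0.2000
[CO3²⁻] = α₂ × DIC = 0.2000 × 2.08 = 0.416 mmol/kg

[CO3²⁻] = 0.416 mmol/kg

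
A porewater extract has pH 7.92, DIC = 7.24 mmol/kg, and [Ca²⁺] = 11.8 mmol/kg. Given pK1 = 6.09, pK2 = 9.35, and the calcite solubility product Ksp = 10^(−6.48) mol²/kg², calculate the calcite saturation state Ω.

Ω = 9.11

α₂ = 1 / (1 + [H⁺]/K2 + [H⁺]²/(K1K2)) = 1 / (1 + 10^+1.43 + 10^-0.40)
   = 1 / (1 + 26.915 + 0.39811) = 1/28.313 = 0.03532
[CO3²⁻] = α₂ × DIC = 0.03532 × 7.24 = 0.2557 mmol/kg
Ksp = 10^(−6.48) = 3.311×10^-7
Ω = [Ca²⁺][CO3²⁻]/Ksp = (11.8×10^-3)(2.557×10^-4) / 3.311×10^-7 = 9.11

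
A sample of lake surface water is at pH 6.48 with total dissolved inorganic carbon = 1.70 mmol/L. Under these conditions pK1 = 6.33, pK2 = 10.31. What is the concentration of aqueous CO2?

α₀ = 1 / (1 + K1/[H⁺] + K1K2/[H⁺]²) = 1 / (1 + 10^+0.15 + 10^-3.68)
   = 1 / (1 + 1.4125 + 0.00020893) = 1/2.4127 = 0.4145
[CO2*] = α₀ × DIC = 0.4145 × 1.70 = 0.705 mmol/L

[CO2*] = 0.705 mmol/L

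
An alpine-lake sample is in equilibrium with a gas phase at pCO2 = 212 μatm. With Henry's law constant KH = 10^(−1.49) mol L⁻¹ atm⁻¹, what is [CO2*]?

KH = 10^(−1.49) = 3.236×10^-2 mol L⁻¹ atm⁻¹
[CO2*] = KH · pCO2 = 3.236×10^-2 × 212×10^-6 atm = 6.86×10^-6 mol/L

[CO2*] = 6.86 μmol/L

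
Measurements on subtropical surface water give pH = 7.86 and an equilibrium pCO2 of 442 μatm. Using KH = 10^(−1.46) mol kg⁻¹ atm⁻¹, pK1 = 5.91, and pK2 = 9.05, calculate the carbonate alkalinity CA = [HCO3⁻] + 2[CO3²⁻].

CA = 1.54 mmol/kg

[CO2*] = KH · pCO2 = 10^(−1.46) × 442×10^-6 = 1.533×10^-5 mol/kg
α₀ = 1/(1 + K1/[H⁺] + K1K2/[H⁺]²) = 1/(1 + 10^+1.95 + 10^+0.76) = 0.01043
DIC = [CO2*]/α₀ = 1.533×10^-5 / 0.01043 = 1.469 mmol/kg
CA = (α₁ + 2α₂)·DIC = (0.9296 + 2×0.06002) × 1.469 = 1.54 mmol/kg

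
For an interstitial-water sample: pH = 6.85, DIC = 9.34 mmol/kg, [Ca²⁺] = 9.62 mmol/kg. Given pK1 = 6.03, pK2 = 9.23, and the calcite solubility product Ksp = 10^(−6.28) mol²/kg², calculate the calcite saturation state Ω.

α₂ = 1 / (1 + [H⁺]/K2 + [H⁺]²/(K1K2)) = 1 / (1 + 10^+2.38 + 10^+1.56)
   = 1 / (1 + 239.88 + 36.308) = 1/277.19 = 0.003608
[CO3²⁻] = α₂ × DIC = 0.003608 × 9.34 = 0.03370 mmol/kg
Ksp = 10^(−6.28) = 5.248×10^-7
Ω = [Ca²⁺][CO3²⁻]/Ksp = (9.62×10^-3)(3.370×10^-5) / 5.248×10^-7 = 0.618

Ω = 0.618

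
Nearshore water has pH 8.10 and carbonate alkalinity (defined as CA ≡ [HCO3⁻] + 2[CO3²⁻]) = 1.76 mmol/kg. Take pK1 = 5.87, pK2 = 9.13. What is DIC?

CA = [HCO3⁻] + 2[CO3²⁻] = (α₁ + 2α₂)·DIC
At pH 8.10: [H⁺]/K1 = 10^-2.23 = 0.0058884, K2/[H⁺] = 10^-1.03 = 0.093325
α₁ = 1/(1 + 0.0058884 + 0.093325) = 1/1.0992 = 0.9097; α₂ = α₁·K2/[H⁺] = 0.08490
α₁ + 2α₂ = 1.0795
DIC = CA / (α₁ + 2α₂) = 1.76 / 1.0795 = 1.63 mmol/kg

DIC = 1.63 mmol/kg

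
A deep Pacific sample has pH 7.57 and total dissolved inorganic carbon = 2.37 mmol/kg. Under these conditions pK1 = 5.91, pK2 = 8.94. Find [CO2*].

α₀ = 1 / (1 + K1/[H⁺] + K1K2/[H⁺]²) = 1 / (1 + 10^+1.66 + 10^+0.29)
   = 1 / (1 + 45.709 + 1.9498) = 1/48.659 = 0.02055
[CO2*] = α₀ × DIC = 0.02055 × 2.37 = 0.0487 mmol/kg

[CO2*] = 0.0487 mmol/kg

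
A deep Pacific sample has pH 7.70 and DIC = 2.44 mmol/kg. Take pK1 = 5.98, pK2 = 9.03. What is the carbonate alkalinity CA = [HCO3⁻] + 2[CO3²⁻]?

CA = 2.50 mmol/kg

CA = [HCO3⁻] + 2[CO3²⁻] = (α₁ + 2α₂)·DIC
At pH 7.70: [H⁺]/K1 = 10^-1.72 = 0.019055, K2/[H⁺] = 10^-1.33 = 0.046774
α₁ = 1/(1 + 0.019055 + 0.046774) = 1/1.0658 = 0.9382; α₂ = α₁·K2/[H⁺] = 0.04388
α₁ + 2α₂ = 1.0260
CA = 1.0260 × 2.44 = 2.50 mmol/kg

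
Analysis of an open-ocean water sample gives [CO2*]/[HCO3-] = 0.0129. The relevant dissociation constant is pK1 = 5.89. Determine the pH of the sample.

pH = 7.78

From K1 = [H⁺][HCO3-]/[CO2*]:  pH = pK1 − log₁₀([CO2*]/[HCO3-])
log₁₀(0.0129) = -1.889
pH = 5.89 − (-1.889) = 7.78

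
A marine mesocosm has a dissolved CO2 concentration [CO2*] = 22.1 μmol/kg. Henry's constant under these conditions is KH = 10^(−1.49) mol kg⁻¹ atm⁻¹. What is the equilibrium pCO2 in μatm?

pCO2 = 683 μatm

KH = 10^(−1.49) = 3.236×10^-2 mol kg⁻¹ atm⁻¹
pCO2 = [CO2*]/KH = 22.1×10^-6 / 3.236×10^-2 = 6.83×10^-4 atm = 683 μatm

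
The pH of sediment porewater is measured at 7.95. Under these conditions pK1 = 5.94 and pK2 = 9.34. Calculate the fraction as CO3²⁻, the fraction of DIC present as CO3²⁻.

α₂ = 0.0388

α₂ = 1 / (1 + [H⁺]/K2 + [H⁺]²/(K1K2)) = 1 / (1 + 10^+1.39 + 10^-0.62)
   = 1 / (1 + 24.547 + 0.23988) = 1/25.787 = 0.03878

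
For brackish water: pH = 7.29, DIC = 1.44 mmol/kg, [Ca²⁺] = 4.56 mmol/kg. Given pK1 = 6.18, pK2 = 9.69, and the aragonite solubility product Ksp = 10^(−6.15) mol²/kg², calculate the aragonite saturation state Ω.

α₂ = 1 / (1 + [H⁺]/K2 + [H⁺]²/(K1K2)) = 1 / (1 + 10^+2.40 + 10^+1.29)
   = 1 / (1 + 251.19 + 19.498) = 1/271.69 = 0.003681
[CO3²⁻] = α₂ × DIC = 0.003681 × 1.44 = 0.005300 mmol/kg = 5.300 μmol/kg
Ksp = 10^(−6.15) = 7.079×10^-7
Ω = [Ca²⁺][CO3²⁻]/Ksp = (4.56×10^-3)(5.300×10^-6) / 7.079×10^-7 = 0.0341

Ω = 0.0341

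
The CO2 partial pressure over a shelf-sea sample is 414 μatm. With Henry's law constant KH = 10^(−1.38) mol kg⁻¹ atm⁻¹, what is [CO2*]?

[CO2*] = 17.3 μmol/kg

KH = 10^(−1.38) = 4.169×10^-2 mol kg⁻¹ atm⁻¹
[CO2*] = KH · pCO2 = 4.169×10^-2 × 414×10^-6 atm = 1.73×10^-5 mol/kg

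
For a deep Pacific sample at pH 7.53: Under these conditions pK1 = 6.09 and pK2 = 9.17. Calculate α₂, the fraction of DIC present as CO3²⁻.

α₂ = 0.0216

α₂ = 1 / (1 + [H⁺]/K2 + [H⁺]²/(K1K2)) = 1 / (1 + 10^+1.64 + 10^+0.20)
   = 1 / (1 + 43.652 + 1.5849) = 1/46.236 = 0.02163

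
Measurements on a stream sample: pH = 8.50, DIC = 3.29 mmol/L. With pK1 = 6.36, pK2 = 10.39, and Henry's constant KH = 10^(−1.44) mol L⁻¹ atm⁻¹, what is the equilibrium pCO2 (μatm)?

α₀ = 1 / (1 + K1/[H⁺] + K1K2/[H⁺]²) = 1 / (1 + 10^+2.14 + 10^+0.25)
   = 1 / (1 + 138.04 + 1.7783) = 1/140.82 = 0.007101
[CO2*] = α₀ × DIC = 0.007101 × 3.29 = 0.02336 mmol/L
pCO2 = [CO2*]/KH = 2.336×10^-5 / 3.631×10^-2 = 643 μatm

pCO2 = 643 μatm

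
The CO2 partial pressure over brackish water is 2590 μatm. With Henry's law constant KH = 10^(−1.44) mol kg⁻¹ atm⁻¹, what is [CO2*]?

KH = 10^(−1.44) = 3.631×10^-2 mol kg⁻¹ atm⁻¹
[CO2*] = KH · pCO2 = 3.631×10^-2 × 2590×10^-6 atm = 9.40×10^-5 mol/kg

[CO2*] = 94.0 μmol/kg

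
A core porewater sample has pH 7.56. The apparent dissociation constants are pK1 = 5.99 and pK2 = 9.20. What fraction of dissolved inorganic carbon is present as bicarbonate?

α₁ = 1 / (1 + [H⁺]/K1 + K2/[H⁺]) = 1 / (1 + 10^-1.57 + 10^-1.64)
   = 1 / (1 + 0.026915 + 0.022909) = 1/1.0498 = 0.9525

α₁ = 0.953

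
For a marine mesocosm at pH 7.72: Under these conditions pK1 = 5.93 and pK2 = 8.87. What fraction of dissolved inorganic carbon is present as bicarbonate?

α₁ = 1 / (1 + [H⁺]/K1 + K2/[H⁺]) = 1 / (1 + 10^-1.79 + 10^-1.15)
   = 1 / (1 + 0.016218 + 0.070795) = 1/1.0870 = 0.9200

α₁ = 0.920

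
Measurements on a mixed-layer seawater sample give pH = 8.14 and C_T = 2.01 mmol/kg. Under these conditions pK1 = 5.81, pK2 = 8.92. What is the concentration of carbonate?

[CO3²⁻] = 0.285 mmol/kg

α₂ = 1 / (1 + [H⁺]/K2 + [H⁺]²/(K1K2)) = 1 / (1 + 10^+0.78 + 10^-1.55)
   = 1 / (1 + 6.0256 + 0.028184) = 1/7.0538 = 0.1418
[CO3²⁻] = α₂ × DIC = 0.1418 × 2.01 = 0.285 mmol/kg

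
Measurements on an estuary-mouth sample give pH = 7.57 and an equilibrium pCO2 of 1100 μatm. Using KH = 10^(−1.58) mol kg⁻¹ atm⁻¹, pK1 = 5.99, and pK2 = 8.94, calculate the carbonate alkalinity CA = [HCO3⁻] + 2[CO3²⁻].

[CO2*] = KH · pCO2 = 10^(−1.58) × 1100×10^-6 = 2.893×10^-5 mol/kg
α₀ = 1/(1 + K1/[H⁺] + K1K2/[H⁺]²) = 1/(1 + 10^+1.58 + 10^+0.21) = 0.02461
DIC = [CO2*]/α₀ = 2.893×10^-5 / 0.02461 = 1.176 mmol/kg
CA = (α₁ + 2α₂)·DIC = (0.9355 + 2×0.03991) × 1.176 = 1.19 mmol/kg

CA = 1.19 mmol/kg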